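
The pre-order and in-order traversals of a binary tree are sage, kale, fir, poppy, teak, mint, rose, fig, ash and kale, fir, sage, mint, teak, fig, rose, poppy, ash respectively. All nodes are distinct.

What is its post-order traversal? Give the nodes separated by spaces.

The first element of pre-order is the root; it splits in-order into left and right subtrees.
Root sage: left subtree has 2 nodes {kale, fir}, right has 6 {mint, teak, fig, rose, poppy, ash}.
  Root kale: left subtree has 0 nodes { }, right has 1 {fir}.
  Root poppy: left subtree has 4 nodes {mint, teak, fig, rose}, right has 1 {ash}.
    Root teak: left subtree has 1 node {mint}, right has 2 {fig, rose}.
      Root rose: left subtree has 1 node {fig}, right has 0 { }.

fir kale mint fig rose teak ash poppy sage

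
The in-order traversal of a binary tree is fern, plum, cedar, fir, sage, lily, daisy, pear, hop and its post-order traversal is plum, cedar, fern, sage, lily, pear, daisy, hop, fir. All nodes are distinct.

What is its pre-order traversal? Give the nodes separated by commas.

fir, fern, cedar, plum, hop, daisy, lily, sage, pear

The last element of post-order is the root; it splits in-order into left and right subtrees.
Root fir: left subtree has 3 nodes {fern, plum, cedar}, right has 5 {sage, lily, daisy, pear, hop}.
  Root fern: left subtree has 0 nodes { }, right has 2 {plum, cedar}.
    Root cedar: left subtree has 1 node {plum}, right has 0 { }.
  Root hop: left subtree has 4 nodes {sage, lily, daisy, pear}, right has 0 { }.
    Root daisy: left subtree has 2 nodes {sage, lily}, right has 1 {pear}.
      Root lily: left subtree has 1 node {sage}, right has 0 { }.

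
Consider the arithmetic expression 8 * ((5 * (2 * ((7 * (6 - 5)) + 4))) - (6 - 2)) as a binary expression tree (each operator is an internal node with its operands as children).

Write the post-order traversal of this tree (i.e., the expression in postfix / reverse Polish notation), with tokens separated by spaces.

Post-order on an expression tree gives postfix notation: for each operator, emit left operand, right operand, then the operator.

8 5 2 7 6 5 - * 4 + * * 6 2 - - *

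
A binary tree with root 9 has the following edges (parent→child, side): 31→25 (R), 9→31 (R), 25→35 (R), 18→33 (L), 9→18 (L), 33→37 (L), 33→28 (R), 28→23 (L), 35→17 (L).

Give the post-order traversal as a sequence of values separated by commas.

Post-order visits the left subtree, then the right subtree, then the node.
At 9: go left to 18.
  At 18: go left to 33.
    At 33: go left to 37.
      37 is a leaf — visit 37.
    At 33: go right to 28.
      At 28: go left to 23.
        23 is a leaf — visit 23.
      At 28: no right child.
      Visit 28.
    Visit 33.
  At 18: no right child.
  Visit 18.
At 9: go right to 31.
  At 31: no left child.
  At 31: go right to 25.
    At 25: no left child.
    At 25: go right to 35.
      At 35: go left to 17.
        17 is a leaf — visit 17.
      At 35: no right child.
      Visit 35.
    Visit 25.
  Visit 31.
Visit 9.

37, 23, 28, 33, 18, 17, 35, 25, 31, 9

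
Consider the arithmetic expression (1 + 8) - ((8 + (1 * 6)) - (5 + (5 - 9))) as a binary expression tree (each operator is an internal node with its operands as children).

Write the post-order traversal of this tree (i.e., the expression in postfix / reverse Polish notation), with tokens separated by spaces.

1 8 + 8 1 6 * + 5 5 9 - + - -

Post-order on an expression tree gives postfix notation: for each operator, emit left operand, right operand, then the operator.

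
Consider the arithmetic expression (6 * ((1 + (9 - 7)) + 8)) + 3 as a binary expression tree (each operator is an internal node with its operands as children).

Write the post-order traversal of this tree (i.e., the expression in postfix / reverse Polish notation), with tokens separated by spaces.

Post-order on an expression tree gives postfix notation: for each operator, emit left operand, right operand, then the operator.

6 1 9 7 - + 8 + * 3 +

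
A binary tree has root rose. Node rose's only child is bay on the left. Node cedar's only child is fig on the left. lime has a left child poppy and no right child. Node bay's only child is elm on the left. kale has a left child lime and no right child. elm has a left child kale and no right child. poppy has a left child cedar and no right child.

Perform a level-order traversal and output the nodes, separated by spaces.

Level-order visits nodes level by level from the root, left to right within each level.
Level 0: rose
Level 1: bay
Level 2: elm
Level 3: kale
Level 4: lime
Level 5: poppy
Level 6: cedar
Level 7: fig

rose bay elm kale lime poppy cedar fig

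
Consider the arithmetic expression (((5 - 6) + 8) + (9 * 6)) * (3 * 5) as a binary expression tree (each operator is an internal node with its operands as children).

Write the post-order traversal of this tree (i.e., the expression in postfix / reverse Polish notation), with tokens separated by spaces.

Post-order on an expression tree gives postfix notation: for each operator, emit left operand, right operand, then the operator.

5 6 - 8 + 9 6 * + 3 5 * *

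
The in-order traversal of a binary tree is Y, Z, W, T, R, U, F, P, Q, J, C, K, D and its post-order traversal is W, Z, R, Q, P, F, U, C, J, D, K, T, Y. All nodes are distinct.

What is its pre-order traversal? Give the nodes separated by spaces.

The last element of post-order is the root; it splits in-order into left and right subtrees.
Root Y: left subtree has 0 nodes { }, right has 12 {Z, W, T, R, U, F, P, Q, J, C, K, D}.
  Root T: left subtree has 2 nodes {Z, W}, right has 9 {R, U, F, P, Q, J, C, K, D}.
    Root Z: left subtree has 0 nodes { }, right has 1 {W}.
    Root K: left subtree has 7 nodes {R, U, F, P, Q, J, C}, right has 1 {D}.
      Root J: left subtree has 5 nodes {R, U, F, P, Q}, right has 1 {C}.
        Root U: left subtree has 1 node {R}, right has 3 {F, P, Q}.
          Root F: left subtree has 0 nodes { }, right has 2 {P, Q}.
            Root P: left subtree has 0 nodes { }, right has 1 {Q}.

Y T Z W K J U R F P Q C D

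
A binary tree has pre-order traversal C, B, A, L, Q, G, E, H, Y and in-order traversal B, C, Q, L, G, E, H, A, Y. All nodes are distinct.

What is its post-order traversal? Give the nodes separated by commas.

The first element of pre-order is the root; it splits in-order into left and right subtrees.
Root C: left subtree has 1 node {B}, right has 7 {Q, L, G, E, H, A, Y}.
  Root A: left subtree has 5 nodes {Q, L, G, E, H}, right has 1 {Y}.
    Root L: left subtree has 1 node {Q}, right has 3 {G, E, H}.
      Root G: left subtree has 0 nodes { }, right has 2 {E, H}.
        Root E: left subtree has 0 nodes { }, right has 1 {H}.

B, Q, H, E, G, L, Y, A, C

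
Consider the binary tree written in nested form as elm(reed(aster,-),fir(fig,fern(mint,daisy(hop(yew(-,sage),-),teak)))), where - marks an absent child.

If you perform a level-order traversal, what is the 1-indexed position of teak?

Level-order visits nodes level by level from the root, left to right within each level.
Level 0: elm
Level 1: reed, fir
Level 2: aster, fig, fern
Level 3: mint, daisy
Level 4: hop, teak
Level 5: yew
Level 6: sage
Full level-order sequence: elm, reed, fir, aster, fig, fern, mint, daisy, hop, teak, yew, sage.

10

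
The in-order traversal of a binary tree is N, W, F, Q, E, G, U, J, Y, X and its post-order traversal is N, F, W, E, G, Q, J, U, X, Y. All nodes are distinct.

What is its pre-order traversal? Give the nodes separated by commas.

The last element of post-order is the root; it splits in-order into left and right subtrees.
Root Y: left subtree has 8 nodes {N, W, F, Q, E, G, U, J}, right has 1 {X}.
  Root U: left subtree has 6 nodes {N, W, F, Q, E, G}, right has 1 {J}.
    Root Q: left subtree has 3 nodes {N, W, F}, right has 2 {E, G}.
      Root W: left subtree has 1 node {N}, right has 1 {F}.
      Root G: left subtree has 1 node {E}, right has 0 { }.

Y, U, Q, W, N, F, G, E, J, X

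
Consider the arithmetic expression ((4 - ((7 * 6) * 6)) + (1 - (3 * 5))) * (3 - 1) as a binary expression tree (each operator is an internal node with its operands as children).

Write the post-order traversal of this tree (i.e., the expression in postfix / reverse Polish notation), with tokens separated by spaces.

Post-order on an expression tree gives postfix notation: for each operator, emit left operand, right operand, then the operator.

4 7 6 * 6 * - 1 3 5 * - + 3 1 - *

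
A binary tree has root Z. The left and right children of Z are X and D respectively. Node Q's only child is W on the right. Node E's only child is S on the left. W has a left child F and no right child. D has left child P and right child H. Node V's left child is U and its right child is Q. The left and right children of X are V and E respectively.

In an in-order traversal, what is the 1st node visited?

U

In-order visits the left subtree, then the node, then the right subtree.
At Z: go left to X.
  At X: go left to V.
    At V: go left to U.
      U is a leaf — visit U.
    Visit V.
    At V: go right to Q.
      At Q: no left child.
      Visit Q.
      At Q: go right to W.
        At W: go left to F.
          F is a leaf — visit F.
        Visit W.
        At W: no right child.
  Visit X.
  At X: go right to E.
    At E: go left to S.
      S is a leaf — visit S.
    Visit E.
    At E: no right child.
Visit Z.
At Z: go right to D.
  At D: go left to P.
    P is a leaf — visit P.
  Visit D.
  At D: go right to H.
    H is a leaf — visit H.
Full in-order sequence: U, V, Q, F, W, X, S, E, Z, P, D, H.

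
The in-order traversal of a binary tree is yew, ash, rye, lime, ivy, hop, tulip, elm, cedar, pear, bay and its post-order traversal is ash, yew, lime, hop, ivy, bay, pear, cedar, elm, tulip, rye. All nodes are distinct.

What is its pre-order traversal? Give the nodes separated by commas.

The last element of post-order is the root; it splits in-order into left and right subtrees.
Root rye: left subtree has 2 nodes {yew, ash}, right has 8 {lime, ivy, hop, tulip, elm, cedar, pear, bay}.
  Root yew: left subtree has 0 nodes { }, right has 1 {ash}.
  Root tulip: left subtree has 3 nodes {lime, ivy, hop}, right has 4 {elm, cedar, pear, bay}.
    Root ivy: left subtree has 1 node {lime}, right has 1 {hop}.
    Root elm: left subtree has 0 nodes { }, right has 3 {cedar, pear, bay}.
      Root cedar: left subtree has 0 nodes { }, right has 2 {pear, bay}.
        Root pear: left subtree has 0 nodes { }, right has 1 {bay}.

rye, yew, ash, tulip, ivy, lime, hop, elm, cedar, pear, bay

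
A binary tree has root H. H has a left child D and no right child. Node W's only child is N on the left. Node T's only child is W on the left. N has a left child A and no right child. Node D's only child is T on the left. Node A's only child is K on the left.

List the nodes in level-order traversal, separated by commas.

H, D, T, W, N, A, K

Level-order visits nodes level by level from the root, left to right within each level.
Level 0: H
Level 1: D
Level 2: T
Level 3: W
Level 4: N
Level 5: A
Level 6: K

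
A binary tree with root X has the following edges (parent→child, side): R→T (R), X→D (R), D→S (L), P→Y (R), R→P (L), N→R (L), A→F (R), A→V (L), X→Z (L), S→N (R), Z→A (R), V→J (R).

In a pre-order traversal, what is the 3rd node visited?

A

Pre-order visits the node, then its left subtree, then its right subtree.
Visit X.
At X: go left to Z.
  Visit Z.
  At Z: no left child.
  At Z: go right to A.
    Visit A.
    At A: go left to V.
      Visit V.
      At V: no left child.
      At V: go right to J.
        J is a leaf — visit J.
    At A: go right to F.
      F is a leaf — visit F.
At X: go right to D.
  Visit D.
  At D: go left to S.
    Visit S.
    At S: no left child.
    At S: go right to N.
      Visit N.
      At N: go left to R.
        Visit R.
        At R: go left to P.
          Visit P.
          At P: no left child.
          At P: go right to Y.
            Y is a leaf — visit Y.
        At R: go right to T.
          T is a leaf — visit T.
      At N: no right child.
  At D: no right child.
Full pre-order sequence: X, Z, A, V, J, F, D, S, N, R, P, Y, T.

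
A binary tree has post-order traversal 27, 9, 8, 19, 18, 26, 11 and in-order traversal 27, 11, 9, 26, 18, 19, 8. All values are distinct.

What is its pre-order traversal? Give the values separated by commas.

The last element of post-order is the root; it splits in-order into left and right subtrees.
Root 11: left subtree has 1 node {27}, right has 5 {9, 26, 18, 19, 8}.
  Root 26: left subtree has 1 node {9}, right has 3 {18, 19, 8}.
    Root 18: left subtree has 0 nodes { }, right has 2 {19, 8}.
      Root 19: left subtree has 0 nodes { }, right has 1 {8}.

11, 27, 26, 9, 18, 19, 8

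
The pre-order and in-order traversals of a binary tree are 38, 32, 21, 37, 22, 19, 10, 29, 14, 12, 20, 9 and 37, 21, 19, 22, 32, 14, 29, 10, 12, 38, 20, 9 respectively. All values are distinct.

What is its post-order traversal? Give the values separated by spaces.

The first element of pre-order is the root; it splits in-order into left and right subtrees.
Root 38: left subtree has 9 nodes {37, 21, 19, 22, 32, 14, 29, 10, 12}, right has 2 {20, 9}.
  Root 32: left subtree has 4 nodes {37, 21, 19, 22}, right has 4 {14, 29, 10, 12}.
    Root 21: left subtree has 1 node {37}, right has 2 {19, 22}.
      Root 22: left subtree has 1 node {19}, right has 0 { }.
    Root 10: left subtree has 2 nodes {14, 29}, right has 1 {12}.
      Root 29: left subtree has 1 node {14}, right has 0 { }.
  Root 20: left subtree has 0 nodes { }, right has 1 {9}.

37 19 22 21 14 29 12 10 32 9 20 38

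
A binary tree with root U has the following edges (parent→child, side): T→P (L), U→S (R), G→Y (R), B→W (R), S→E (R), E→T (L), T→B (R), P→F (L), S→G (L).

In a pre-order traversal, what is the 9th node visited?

B

Pre-order visits the node, then its left subtree, then its right subtree.
Visit U.
At U: no left child.
At U: go right to S.
  Visit S.
  At S: go left to G.
    Visit G.
    At G: no left child.
    At G: go right to Y.
      Y is a leaf — visit Y.
  At S: go right to E.
    Visit E.
    At E: go left to T.
      Visit T.
      At T: go left to P.
        Visit P.
        At P: go left to F.
          F is a leaf — visit F.
        At P: no right child.
      At T: go right to B.
        Visit B.
        At B: no left child.
        At B: go right to W.
          W is a leaf — visit W.
    At E: no right child.
Full pre-order sequence: U, S, G, Y, E, T, P, F, B, W.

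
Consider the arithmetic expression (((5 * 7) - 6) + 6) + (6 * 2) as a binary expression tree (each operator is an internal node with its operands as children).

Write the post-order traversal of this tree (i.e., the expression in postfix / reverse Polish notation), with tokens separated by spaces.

Post-order on an expression tree gives postfix notation: for each operator, emit left operand, right operand, then the operator.

5 7 * 6 - 6 + 6 2 * +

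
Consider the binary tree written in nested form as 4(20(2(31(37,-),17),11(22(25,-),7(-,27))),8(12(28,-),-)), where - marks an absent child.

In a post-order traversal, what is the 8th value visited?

Post-order visits the left subtree, then the right subtree, then the node.
At 4: go left to 20.
  At 20: go left to 2.
    At 2: go left to 31.
      At 31: go left to 37.
        37 is a leaf — visit 37.
      At 31: no right child.
      Visit 31.
    At 2: go right to 17.
      17 is a leaf — visit 17.
    Visit 2.
  At 20: go right to 11.
    At 11: go left to 22.
      At 22: go left to 25.
        25 is a leaf — visit 25.
      At 22: no right child.
      Visit 22.
    At 11: go right to 7.
      At 7: no left child.
      At 7: go right to 27.
        27 is a leaf — visit 27.
      Visit 7.
    Visit 11.
  Visit 20.
At 4: go right to 8.
  At 8: go left to 12.
    At 12: go left to 28.
      28 is a leaf — visit 28.
    At 12: no right child.
    Visit 12.
  At 8: no right child.
  Visit 8.
Visit 4.
Full post-order sequence: 37, 31, 17, 2, 25, 22, 27, 7, 11, 20, 28, 12, 8, 4.

7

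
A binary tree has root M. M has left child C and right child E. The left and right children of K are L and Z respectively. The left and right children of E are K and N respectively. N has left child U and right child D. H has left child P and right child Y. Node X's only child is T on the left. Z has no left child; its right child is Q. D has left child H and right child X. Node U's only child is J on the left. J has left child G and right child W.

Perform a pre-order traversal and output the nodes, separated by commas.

Pre-order visits the node, then its left subtree, then its right subtree.
Visit M.
At M: go left to C.
  C is a leaf — visit C.
At M: go right to E.
  Visit E.
  At E: go left to K.
    Visit K.
    At K: go left to L.
      L is a leaf — visit L.
    At K: go right to Z.
      Visit Z.
      At Z: no left child.
      At Z: go right to Q.
        Q is a leaf — visit Q.
  At E: go right to N.
    Visit N.
    At N: go left to U.
      Visit U.
      At U: go left to J.
        Visit J.
        At J: go left to G.
          G is a leaf — visit G.
        At J: go right to W.
          W is a leaf — visit W.
      At U: no right child.
    At N: go right to D.
      Visit D.
      At D: go left to H.
        Visit H.
        At H: go left to P.
          P is a leaf — visit P.
        At H: go right to Y.
          Y is a leaf — visit Y.
      At D: go right to X.
        Visit X.
        At X: go left to T.
          T is a leaf — visit T.
        At X: no right child.

M, C, E, K, L, Z, Q, N, U, J, G, W, D, H, P, Y, X, T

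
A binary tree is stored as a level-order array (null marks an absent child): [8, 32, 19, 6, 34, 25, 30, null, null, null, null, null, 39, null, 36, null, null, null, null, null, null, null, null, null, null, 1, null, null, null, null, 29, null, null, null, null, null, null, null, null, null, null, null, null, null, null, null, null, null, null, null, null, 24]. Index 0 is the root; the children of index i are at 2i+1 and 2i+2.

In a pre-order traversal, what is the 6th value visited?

25

Pre-order visits the node, then its left subtree, then its right subtree.
Visit 8.
At 8: go left to 32.
  Visit 32.
  At 32: go left to 6.
    6 is a leaf — visit 6.
  At 32: go right to 34.
    34 is a leaf — visit 34.
At 8: go right to 19.
  Visit 19.
  At 19: go left to 25.
    Visit 25.
    At 25: no left child.
    At 25: go right to 39.
      Visit 39.
      At 39: go left to 1.
        Visit 1.
        At 1: go left to 24.
          24 is a leaf — visit 24.
        At 1: no right child.
      At 39: no right child.
  At 19: go right to 30.
    Visit 30.
    At 30: no left child.
    At 30: go right to 36.
      Visit 36.
      At 36: no left child.
      At 36: go right to 29.
        29 is a leaf — visit 29.
Full pre-order sequence: 8, 32, 6, 34, 19, 25, 39, 1, 24, 30, 36, 29.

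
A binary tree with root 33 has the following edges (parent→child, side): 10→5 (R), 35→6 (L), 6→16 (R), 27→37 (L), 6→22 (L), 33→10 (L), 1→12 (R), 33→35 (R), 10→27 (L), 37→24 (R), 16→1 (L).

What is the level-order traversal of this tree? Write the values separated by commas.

Level-order visits nodes level by level from the root, left to right within each level.
Level 0: 33
Level 1: 10, 35
Level 2: 27, 5, 6
Level 3: 37, 22, 16
Level 4: 24, 1
Level 5: 12

33, 10, 35, 27, 5, 6, 37, 22, 16, 24, 1, 12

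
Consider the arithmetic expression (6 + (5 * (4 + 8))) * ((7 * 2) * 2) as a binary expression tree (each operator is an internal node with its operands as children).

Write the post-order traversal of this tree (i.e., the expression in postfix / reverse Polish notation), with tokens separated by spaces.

6 5 4 8 + * + 7 2 * 2 * *

Post-order on an expression tree gives postfix notation: for each operator, emit left operand, right operand, then the operator.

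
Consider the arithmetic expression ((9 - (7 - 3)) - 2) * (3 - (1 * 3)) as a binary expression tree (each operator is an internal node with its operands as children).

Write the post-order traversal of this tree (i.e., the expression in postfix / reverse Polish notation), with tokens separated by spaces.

Post-order on an expression tree gives postfix notation: for each operator, emit left operand, right operand, then the operator.

9 7 3 - - 2 - 3 1 3 * - *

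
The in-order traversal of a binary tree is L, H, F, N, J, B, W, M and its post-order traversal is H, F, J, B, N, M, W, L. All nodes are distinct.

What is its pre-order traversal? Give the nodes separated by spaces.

The last element of post-order is the root; it splits in-order into left and right subtrees.
Root L: left subtree has 0 nodes { }, right has 7 {H, F, N, J, B, W, M}.
  Root W: left subtree has 5 nodes {H, F, N, J, B}, right has 1 {M}.
    Root N: left subtree has 2 nodes {H, F}, right has 2 {J, B}.
      Root F: left subtree has 1 node {H}, right has 0 { }.
      Root B: left subtree has 1 node {J}, right has 0 { }.

L W N F H B J M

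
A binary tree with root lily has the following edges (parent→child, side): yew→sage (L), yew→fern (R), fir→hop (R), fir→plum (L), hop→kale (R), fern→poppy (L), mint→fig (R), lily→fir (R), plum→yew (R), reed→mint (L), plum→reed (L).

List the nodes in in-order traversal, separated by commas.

lily, mint, fig, reed, plum, sage, yew, poppy, fern, fir, hop, kale

In-order visits the left subtree, then the node, then the right subtree.
At lily: no left child.
Visit lily.
At lily: go right to fir.
  At fir: go left to plum.
    At plum: go left to reed.
      At reed: go left to mint.
        At mint: no left child.
        Visit mint.
        At mint: go right to fig.
          fig is a leaf — visit fig.
      Visit reed.
      At reed: no right child.
    Visit plum.
    At plum: go right to yew.
      At yew: go left to sage.
        sage is a leaf — visit sage.
      Visit yew.
      At yew: go right to fern.
        At fern: go left to poppy.
          poppy is a leaf — visit poppy.
        Visit fern.
        At fern: no right child.
  Visit fir.
  At fir: go right to hop.
    At hop: no left child.
    Visit hop.
    At hop: go right to kale.
      kale is a leaf — visit kale.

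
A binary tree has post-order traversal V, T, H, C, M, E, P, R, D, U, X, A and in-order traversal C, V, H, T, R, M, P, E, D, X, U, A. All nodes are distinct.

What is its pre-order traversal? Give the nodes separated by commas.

A, X, D, R, C, H, V, T, P, M, E, U

The last element of post-order is the root; it splits in-order into left and right subtrees.
Root A: left subtree has 11 nodes {C, V, H, T, R, M, P, E, D, X, U}, right has 0 { }.
  Root X: left subtree has 9 nodes {C, V, H, T, R, M, P, E, D}, right has 1 {U}.
    Root D: left subtree has 8 nodes {C, V, H, T, R, M, P, E}, right has 0 { }.
      Root R: left subtree has 4 nodes {C, V, H, T}, right has 3 {M, P, E}.
        Root C: left subtree has 0 nodes { }, right has 3 {V, H, T}.
          Root H: left subtree has 1 node {V}, right has 1 {T}.
        Root P: left subtree has 1 node {M}, right has 1 {E}.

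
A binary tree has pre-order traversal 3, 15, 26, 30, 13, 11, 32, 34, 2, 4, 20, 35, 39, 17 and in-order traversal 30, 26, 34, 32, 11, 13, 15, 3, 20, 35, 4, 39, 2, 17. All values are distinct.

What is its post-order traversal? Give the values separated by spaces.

The first element of pre-order is the root; it splits in-order into left and right subtrees.
Root 3: left subtree has 7 nodes {30, 26, 34, 32, 11, 13, 15}, right has 6 {20, 35, 4, 39, 2, 17}.
  Root 15: left subtree has 6 nodes {30, 26, 34, 32, 11, 13}, right has 0 { }.
    Root 26: left subtree has 1 node {30}, right has 4 {34, 32, 11, 13}.
      Root 13: left subtree has 3 nodes {34, 32, 11}, right has 0 { }.
        Root 11: left subtree has 2 nodes {34, 32}, right has 0 { }.
          Root 32: left subtree has 1 node {34}, right has 0 { }.
  Root 2: left subtree has 4 nodes {20, 35, 4, 39}, right has 1 {17}.
    Root 4: left subtree has 2 nodes {20, 35}, right has 1 {39}.
      Root 20: left subtree has 0 nodes { }, right has 1 {35}.

30 34 32 11 13 26 15 35 20 39 4 17 2 3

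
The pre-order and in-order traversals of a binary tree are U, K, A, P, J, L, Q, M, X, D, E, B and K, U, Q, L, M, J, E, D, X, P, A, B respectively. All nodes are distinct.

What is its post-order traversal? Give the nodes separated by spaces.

K Q M L E D X J P B A U

The first element of pre-order is the root; it splits in-order into left and right subtrees.
Root U: left subtree has 1 node {K}, right has 10 {Q, L, M, J, E, D, X, P, A, B}.
  Root A: left subtree has 8 nodes {Q, L, M, J, E, D, X, P}, right has 1 {B}.
    Root P: left subtree has 7 nodes {Q, L, M, J, E, D, X}, right has 0 { }.
      Root J: left subtree has 3 nodes {Q, L, M}, right has 3 {E, D, X}.
        Root L: left subtree has 1 node {Q}, right has 1 {M}.
        Root X: left subtree has 2 nodes {E, D}, right has 0 { }.
          Root D: left subtree has 1 node {E}, right has 0 { }.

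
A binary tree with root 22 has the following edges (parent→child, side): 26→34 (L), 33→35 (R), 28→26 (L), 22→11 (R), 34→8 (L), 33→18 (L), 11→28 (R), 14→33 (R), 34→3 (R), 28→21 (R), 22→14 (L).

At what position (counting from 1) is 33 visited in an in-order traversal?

In-order visits the left subtree, then the node, then the right subtree.
At 22: go left to 14.
  At 14: no left child.
  Visit 14.
  At 14: go right to 33.
    At 33: go left to 18.
      18 is a leaf — visit 18.
    Visit 33.
    At 33: go right to 35.
      35 is a leaf — visit 35.
Visit 22.
At 22: go right to 11.
  At 11: no left child.
  Visit 11.
  At 11: go right to 28.
    At 28: go left to 26.
      At 26: go left to 34.
        At 34: go left to 8.
          8 is a leaf — visit 8.
        Visit 34.
        At 34: go right to 3.
          3 is a leaf — visit 3.
      Visit 26.
      At 26: no right child.
    Visit 28.
    At 28: go right to 21.
      21 is a leaf — visit 21.
Full in-order sequence: 14, 18, 33, 35, 22, 11, 8, 34, 3, 26, 28, 21.

3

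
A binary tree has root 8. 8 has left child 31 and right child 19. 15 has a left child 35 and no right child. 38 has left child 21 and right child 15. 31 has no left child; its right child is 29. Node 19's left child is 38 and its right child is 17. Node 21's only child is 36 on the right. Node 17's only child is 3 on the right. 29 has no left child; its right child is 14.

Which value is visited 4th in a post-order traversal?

36

Post-order visits the left subtree, then the right subtree, then the node.
At 8: go left to 31.
  At 31: no left child.
  At 31: go right to 29.
    At 29: no left child.
    At 29: go right to 14.
      14 is a leaf — visit 14.
    Visit 29.
  Visit 31.
At 8: go right to 19.
  At 19: go left to 38.
    At 38: go left to 21.
      At 21: no left child.
      At 21: go right to 36.
        36 is a leaf — visit 36.
      Visit 21.
    At 38: go right to 15.
      At 15: go left to 35.
        35 is a leaf — visit 35.
      At 15: no right child.
      Visit 15.
    Visit 38.
  At 19: go right to 17.
    At 17: no left child.
    At 17: go right to 3.
      3 is a leaf — visit 3.
    Visit 17.
  Visit 19.
Visit 8.
Full post-order sequence: 14, 29, 31, 36, 21, 35, 15, 38, 3, 17, 19, 8.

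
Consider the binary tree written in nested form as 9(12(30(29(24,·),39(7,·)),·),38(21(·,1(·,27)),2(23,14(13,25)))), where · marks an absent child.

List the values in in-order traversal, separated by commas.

24, 29, 30, 7, 39, 12, 9, 21, 1, 27, 38, 23, 2, 13, 14, 25

In-order visits the left subtree, then the node, then the right subtree.
At 9: go left to 12.
  At 12: go left to 30.
    At 30: go left to 29.
      At 29: go left to 24.
        24 is a leaf — visit 24.
      Visit 29.
      At 29: no right child.
    Visit 30.
    At 30: go right to 39.
      At 39: go left to 7.
        7 is a leaf — visit 7.
      Visit 39.
      At 39: no right child.
  Visit 12.
  At 12: no right child.
Visit 9.
At 9: go right to 38.
  At 38: go left to 21.
    At 21: no left child.
    Visit 21.
    At 21: go right to 1.
      At 1: no left child.
      Visit 1.
      At 1: go right to 27.
        27 is a leaf — visit 27.
  Visit 38.
  At 38: go right to 2.
    At 2: go left to 23.
      23 is a leaf — visit 23.
    Visit 2.
    At 2: go right to 14.
      At 14: go left to 13.
        13 is a leaf — visit 13.
      Visit 14.
      At 14: go right to 25.
        25 is a leaf — visit 25.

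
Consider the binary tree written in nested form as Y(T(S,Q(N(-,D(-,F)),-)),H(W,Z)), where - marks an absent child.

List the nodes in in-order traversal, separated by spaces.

S T N D F Q Y W H Z

In-order visits the left subtree, then the node, then the right subtree.
At Y: go left to T.
  At T: go left to S.
    S is a leaf — visit S.
  Visit T.
  At T: go right to Q.
    At Q: go left to N.
      At N: no left child.
      Visit N.
      At N: go right to D.
        At D: no left child.
        Visit D.
        At D: go right to F.
          F is a leaf — visit F.
    Visit Q.
    At Q: no right child.
Visit Y.
At Y: go right to H.
  At H: go left to W.
    W is a leaf — visit W.
  Visit H.
  At H: go right to Z.
    Z is a leaf — visit Z.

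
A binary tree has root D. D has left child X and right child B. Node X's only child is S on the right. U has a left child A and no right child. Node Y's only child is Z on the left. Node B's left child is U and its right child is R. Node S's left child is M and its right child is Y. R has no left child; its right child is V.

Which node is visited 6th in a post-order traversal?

Post-order visits the left subtree, then the right subtree, then the node.
At D: go left to X.
  At X: no left child.
  At X: go right to S.
    At S: go left to M.
      M is a leaf — visit M.
    At S: go right to Y.
      At Y: go left to Z.
        Z is a leaf — visit Z.
      At Y: no right child.
      Visit Y.
    Visit S.
  Visit X.
At D: go right to B.
  At B: go left to U.
    At U: go left to A.
      A is a leaf — visit A.
    At U: no right child.
    Visit U.
  At B: go right to R.
    At R: no left child.
    At R: go right to V.
      V is a leaf — visit V.
    Visit R.
  Visit B.
Visit D.
Full post-order sequence: M, Z, Y, S, X, A, U, V, R, B, D.

A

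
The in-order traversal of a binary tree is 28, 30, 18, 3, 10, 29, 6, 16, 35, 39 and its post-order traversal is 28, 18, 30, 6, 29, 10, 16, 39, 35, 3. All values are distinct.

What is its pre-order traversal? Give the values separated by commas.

The last element of post-order is the root; it splits in-order into left and right subtrees.
Root 3: left subtree has 3 nodes {28, 30, 18}, right has 6 {10, 29, 6, 16, 35, 39}.
  Root 30: left subtree has 1 node {28}, right has 1 {18}.
  Root 35: left subtree has 4 nodes {10, 29, 6, 16}, right has 1 {39}.
    Root 16: left subtree has 3 nodes {10, 29, 6}, right has 0 { }.
      Root 10: left subtree has 0 nodes { }, right has 2 {29, 6}.
        Root 29: left subtree has 0 nodes { }, right has 1 {6}.

3, 30, 28, 18, 35, 16, 10, 29, 6, 39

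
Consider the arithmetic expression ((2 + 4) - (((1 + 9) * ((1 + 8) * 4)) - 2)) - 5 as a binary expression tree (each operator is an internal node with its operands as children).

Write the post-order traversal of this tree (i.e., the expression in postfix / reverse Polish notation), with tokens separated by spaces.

2 4 + 1 9 + 1 8 + 4 * * 2 - - 5 -

Post-order on an expression tree gives postfix notation: for each operator, emit left operand, right operand, then the operator.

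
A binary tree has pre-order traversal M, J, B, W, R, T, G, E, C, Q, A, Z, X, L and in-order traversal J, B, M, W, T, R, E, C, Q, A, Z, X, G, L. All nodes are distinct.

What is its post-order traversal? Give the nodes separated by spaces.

The first element of pre-order is the root; it splits in-order into left and right subtrees.
Root M: left subtree has 2 nodes {J, B}, right has 11 {W, T, R, E, C, Q, A, Z, X, G, L}.
  Root J: left subtree has 0 nodes { }, right has 1 {B}.
  Root W: left subtree has 0 nodes { }, right has 10 {T, R, E, C, Q, A, Z, X, G, L}.
    Root R: left subtree has 1 node {T}, right has 8 {E, C, Q, A, Z, X, G, L}.
      Root G: left subtree has 6 nodes {E, C, Q, A, Z, X}, right has 1 {L}.
        Root E: left subtree has 0 nodes { }, right has 5 {C, Q, A, Z, X}.
          Root C: left subtree has 0 nodes { }, right has 4 {Q, A, Z, X}.
            Root Q: left subtree has 0 nodes { }, right has 3 {A, Z, X}.
              Root A: left subtree has 0 nodes { }, right has 2 {Z, X}.
                Root Z: left subtree has 0 nodes { }, right has 1 {X}.

B J T X Z A Q C E L G R W M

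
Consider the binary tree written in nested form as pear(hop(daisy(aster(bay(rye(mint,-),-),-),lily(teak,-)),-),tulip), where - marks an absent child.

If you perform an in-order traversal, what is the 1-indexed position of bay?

3

In-order visits the left subtree, then the node, then the right subtree.
At pear: go left to hop.
  At hop: go left to daisy.
    At daisy: go left to aster.
      At aster: go left to bay.
        At bay: go left to rye.
          At rye: go left to mint.
            mint is a leaf — visit mint.
          Visit rye.
          At rye: no right child.
        Visit bay.
        At bay: no right child.
      Visit aster.
      At aster: no right child.
    Visit daisy.
    At daisy: go right to lily.
      At lily: go left to teak.
        teak is a leaf — visit teak.
      Visit lily.
      At lily: no right child.
  Visit hop.
  At hop: no right child.
Visit pear.
At pear: go right to tulip.
  tulip is a leaf — visit tulip.
Full in-order sequence: mint, rye, bay, aster, daisy, teak, lily, hop, pear, tulip.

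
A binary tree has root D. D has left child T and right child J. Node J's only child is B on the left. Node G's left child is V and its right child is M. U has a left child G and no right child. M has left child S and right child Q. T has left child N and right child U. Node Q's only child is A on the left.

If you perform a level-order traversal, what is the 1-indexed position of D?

Level-order visits nodes level by level from the root, left to right within each level.
Level 0: D
Level 1: T, J
Level 2: N, U, B
Level 3: G
Level 4: V, M
Level 5: S, Q
Level 6: A
Full level-order sequence: D, T, J, N, U, B, G, V, M, S, Q, A.

1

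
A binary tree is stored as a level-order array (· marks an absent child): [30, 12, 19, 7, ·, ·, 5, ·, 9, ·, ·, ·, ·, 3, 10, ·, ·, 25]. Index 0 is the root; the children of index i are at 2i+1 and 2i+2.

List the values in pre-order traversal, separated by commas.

30, 12, 7, 9, 25, 19, 5, 3, 10

Pre-order visits the node, then its left subtree, then its right subtree.
Visit 30.
At 30: go left to 12.
  Visit 12.
  At 12: go left to 7.
    Visit 7.
    At 7: no left child.
    At 7: go right to 9.
      Visit 9.
      At 9: go left to 25.
        25 is a leaf — visit 25.
      At 9: no right child.
  At 12: no right child.
At 30: go right to 19.
  Visit 19.
  At 19: no left child.
  At 19: go right to 5.
    Visit 5.
    At 5: go left to 3.
      3 is a leaf — visit 3.
    At 5: go right to 10.
      10 is a leaf — visit 10.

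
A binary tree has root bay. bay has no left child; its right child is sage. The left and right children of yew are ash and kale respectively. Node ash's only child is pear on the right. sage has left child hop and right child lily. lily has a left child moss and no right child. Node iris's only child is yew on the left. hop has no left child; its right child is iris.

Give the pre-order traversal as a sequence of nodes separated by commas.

bay, sage, hop, iris, yew, ash, pear, kale, lily, moss

Pre-order visits the node, then its left subtree, then its right subtree.
Visit bay.
At bay: no left child.
At bay: go right to sage.
  Visit sage.
  At sage: go left to hop.
    Visit hop.
    At hop: no left child.
    At hop: go right to iris.
      Visit iris.
      At iris: go left to yew.
        Visit yew.
        At yew: go left to ash.
          Visit ash.
          At ash: no left child.
          At ash: go right to pear.
            pear is a leaf — visit pear.
        At yew: go right to kale.
          kale is a leaf — visit kale.
      At iris: no right child.
  At sage: go right to lily.
    Visit lily.
    At lily: go left to moss.
      moss is a leaf — visit moss.
    At lily: no right child.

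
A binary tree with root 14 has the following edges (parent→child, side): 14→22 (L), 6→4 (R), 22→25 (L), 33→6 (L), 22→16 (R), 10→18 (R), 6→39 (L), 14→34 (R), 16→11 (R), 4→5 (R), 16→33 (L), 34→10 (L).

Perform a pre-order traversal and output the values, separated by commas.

14, 22, 25, 16, 33, 6, 39, 4, 5, 11, 34, 10, 18

Pre-order visits the node, then its left subtree, then its right subtree.
Visit 14.
At 14: go left to 22.
  Visit 22.
  At 22: go left to 25.
    25 is a leaf — visit 25.
  At 22: go right to 16.
    Visit 16.
    At 16: go left to 33.
      Visit 33.
      At 33: go left to 6.
        Visit 6.
        At 6: go left to 39.
          39 is a leaf — visit 39.
        At 6: go right to 4.
          Visit 4.
          At 4: no left child.
          At 4: go right to 5.
            5 is a leaf — visit 5.
      At 33: no right child.
    At 16: go right to 11.
      11 is a leaf — visit 11.
At 14: go right to 34.
  Visit 34.
  At 34: go left to 10.
    Visit 10.
    At 10: no left child.
    At 10: go right to 18.
      18 is a leaf — visit 18.
  At 34: no right child.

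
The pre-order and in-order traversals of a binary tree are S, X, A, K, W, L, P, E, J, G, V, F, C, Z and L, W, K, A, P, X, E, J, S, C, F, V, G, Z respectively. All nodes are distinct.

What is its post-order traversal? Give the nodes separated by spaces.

The first element of pre-order is the root; it splits in-order into left and right subtrees.
Root S: left subtree has 8 nodes {L, W, K, A, P, X, E, J}, right has 5 {C, F, V, G, Z}.
  Root X: left subtree has 5 nodes {L, W, K, A, P}, right has 2 {E, J}.
    Root A: left subtree has 3 nodes {L, W, K}, right has 1 {P}.
      Root K: left subtree has 2 nodes {L, W}, right has 0 { }.
        Root W: left subtree has 1 node {L}, right has 0 { }.
    Root E: left subtree has 0 nodes { }, right has 1 {J}.
  Root G: left subtree has 3 nodes {C, F, V}, right has 1 {Z}.
    Root V: left subtree has 2 nodes {C, F}, right has 0 { }.
      Root F: left subtree has 1 node {C}, right has 0 { }.

L W K P A J E X C F V Z G S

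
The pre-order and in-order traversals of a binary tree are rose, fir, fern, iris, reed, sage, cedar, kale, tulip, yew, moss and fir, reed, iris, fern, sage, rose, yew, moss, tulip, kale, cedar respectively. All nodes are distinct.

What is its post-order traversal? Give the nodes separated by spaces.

reed iris sage fern fir moss yew tulip kale cedar rose

The first element of pre-order is the root; it splits in-order into left and right subtrees.
Root rose: left subtree has 5 nodes {fir, reed, iris, fern, sage}, right has 5 {yew, moss, tulip, kale, cedar}.
  Root fir: left subtree has 0 nodes { }, right has 4 {reed, iris, fern, sage}.
    Root fern: left subtree has 2 nodes {reed, iris}, right has 1 {sage}.
      Root iris: left subtree has 1 node {reed}, right has 0 { }.
  Root cedar: left subtree has 4 nodes {yew, moss, tulip, kale}, right has 0 { }.
    Root kale: left subtree has 3 nodes {yew, moss, tulip}, right has 0 { }.
      Root tulip: left subtree has 2 nodes {yew, moss}, right has 0 { }.
        Root yew: left subtree has 0 nodes { }, right has 1 {moss}.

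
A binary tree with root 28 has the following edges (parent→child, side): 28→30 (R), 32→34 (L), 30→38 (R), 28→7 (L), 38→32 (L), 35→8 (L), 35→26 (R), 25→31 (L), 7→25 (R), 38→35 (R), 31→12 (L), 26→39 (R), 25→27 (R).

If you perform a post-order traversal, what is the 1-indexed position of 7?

Post-order visits the left subtree, then the right subtree, then the node.
At 28: go left to 7.
  At 7: no left child.
  At 7: go right to 25.
    At 25: go left to 31.
      At 31: go left to 12.
        12 is a leaf — visit 12.
      At 31: no right child.
      Visit 31.
    At 25: go right to 27.
      27 is a leaf — visit 27.
    Visit 25.
  Visit 7.
At 28: go right to 30.
  At 30: no left child.
  At 30: go right to 38.
    At 38: go left to 32.
      At 32: go left to 34.
        34 is a leaf — visit 34.
      At 32: no right child.
      Visit 32.
    At 38: go right to 35.
      At 35: go left to 8.
        8 is a leaf — visit 8.
      At 35: go right to 26.
        At 26: no left child.
        At 26: go right to 39.
          39 is a leaf — visit 39.
        Visit 26.
      Visit 35.
    Visit 38.
  Visit 30.
Visit 28.
Full post-order sequence: 12, 31, 27, 25, 7, 34, 32, 8, 39, 26, 35, 38, 30, 28.

5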